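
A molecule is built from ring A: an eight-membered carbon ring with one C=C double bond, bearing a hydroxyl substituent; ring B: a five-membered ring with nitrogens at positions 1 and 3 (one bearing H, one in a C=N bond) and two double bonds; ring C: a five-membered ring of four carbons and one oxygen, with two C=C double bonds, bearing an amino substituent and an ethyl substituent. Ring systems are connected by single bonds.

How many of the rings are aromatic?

Ring A has six sp³ carbons, so it is not fully conjugated — not aromatic (cyclooctene).
Ring B has a continuous p-orbital overlap around the ring; 2 ring double bonds (4 π electrons) plus a heteroatom lone pair (2) give 6 π electrons. 6 = 4(1)+2, so ring B is aromatic (imidazole).
Ring C is planar and fully conjugated; 2 ring double bonds (4 π electrons) plus a heteroatom lone pair (2) give 6 π electrons. That satisfies 4n+2 with n=1, so ring C is aromatic (furan).
Aromatic: B, C. Total: 2.

2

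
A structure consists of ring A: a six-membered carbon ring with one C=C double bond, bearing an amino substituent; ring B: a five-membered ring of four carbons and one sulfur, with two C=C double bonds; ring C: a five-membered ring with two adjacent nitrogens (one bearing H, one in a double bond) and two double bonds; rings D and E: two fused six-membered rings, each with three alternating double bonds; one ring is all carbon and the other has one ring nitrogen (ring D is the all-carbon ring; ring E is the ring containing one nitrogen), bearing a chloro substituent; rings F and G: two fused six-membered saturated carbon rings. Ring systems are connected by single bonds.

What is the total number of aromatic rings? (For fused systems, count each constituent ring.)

Ring A has four sp³ carbons, so it is not fully conjugated — not aromatic (cyclohexene).
Ring B is planar and fully conjugated; 2 ring double bonds (4 π electrons) plus a heteroatom lone pair (2) give 6 π electrons. Since 6 = 4n+2 (n=1), ring B is aromatic (thiophene).
Ring C is planar and fully conjugated; 2 ring double bonds (4 π electrons) plus a heteroatom lone pair (2) give 6 π electrons. Since 6 = 4n+2 (n=1), ring C is aromatic (pyrazole).
Rings D and E form a fused bicyclic system (with one nitrogen) with 10 sp² atoms and 10 π electrons from ring double bonds. 10 = 4(2)+2, so the system is aromatic and both rings count as aromatic (quinoline).
Ring F has only sp³ atoms, so it is not fully conjugated — not aromatic (cyclohexane ring).
Ring G has only sp³ atoms, so it is not fully conjugated — not aromatic (cyclohexane ring).
Aromatic: B, C, D, E. Total: 4.

4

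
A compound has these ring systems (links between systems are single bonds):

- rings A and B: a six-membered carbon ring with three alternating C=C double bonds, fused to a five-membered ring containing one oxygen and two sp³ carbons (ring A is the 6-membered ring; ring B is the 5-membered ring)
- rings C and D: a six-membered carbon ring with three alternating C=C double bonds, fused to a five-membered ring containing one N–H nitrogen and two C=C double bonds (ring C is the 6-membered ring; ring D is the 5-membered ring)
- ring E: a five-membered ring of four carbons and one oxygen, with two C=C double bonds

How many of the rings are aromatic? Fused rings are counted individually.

Ring A is planar and fully conjugated; 3 ring double bonds give 6 π electrons. That satisfies 4n+2 with n=1, so ring A is aromatic (benzene ring).
Ring B has two sp³ carbons, so it is not fully conjugated — not aromatic (oxolane ring).
Rings C and D form a fused bicyclic system (with one N–H) with 9 sp² atoms and 10 π electrons from ring double bonds plus a heteroatom lone pair. 10 = 4(2)+2, so the system is aromatic and both rings count as aromatic (indole).
Ring E has a continuous p-orbital overlap around the ring; 2 ring double bonds (4 π electrons) plus a heteroatom lone pair (2) give 6 π electrons. Since 6 = 4n+2 (n=1), ring E is aromatic (furan).
Aromatic: A, C, D, E. Total: 4.

4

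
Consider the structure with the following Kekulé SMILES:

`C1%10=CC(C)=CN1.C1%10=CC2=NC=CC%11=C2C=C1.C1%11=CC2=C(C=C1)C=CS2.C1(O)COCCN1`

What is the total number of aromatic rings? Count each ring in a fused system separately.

5

The SMILES encodes a five-membered ring of four carbons and one nitrogen bearing a hydrogen, with two C=C double bonds; two fused six-membered rings, each with three alternating double bonds; one ring is all carbon and the other has one ring nitrogen; a six-membered carbon ring with three alternating C=C double bonds, fused to a five-membered ring containing one sulfur and two C=C double bonds; a six-membered saturated ring with an oxygen and an N–H nitrogen at positions 1 and 4.
The 5-membered ring with one N–H has a continuous p-orbital overlap around the ring; 2 ring double bonds (4 π electrons) plus a heteroatom lone pair (2) give 6 π electrons. Since 6 = 4n+2 (n=1), it is aromatic (pyrrole).
The fused 6/6-membered bicyclic (with one nitrogen) is a single π system with 10 sp² atoms and 10 π electrons from ring double bonds. 10 = 4(2)+2, so the system is aromatic and both rings count as aromatic (quinoline).
The fused 6/5-membered bicyclic (with one sulfur) is a single π system with 9 sp² atoms and 10 π electrons from ring double bonds plus a heteroatom lone pair. 10 = 4(2)+2, so the system is aromatic and both rings count as aromatic (benzothiophene).
The 6-membered ring with one oxygen and one N–H (1,4) has only sp³ atoms, so it is not fully conjugated — not aromatic (morpholine).
5 of the 6 rings are aromatic. Total: 5.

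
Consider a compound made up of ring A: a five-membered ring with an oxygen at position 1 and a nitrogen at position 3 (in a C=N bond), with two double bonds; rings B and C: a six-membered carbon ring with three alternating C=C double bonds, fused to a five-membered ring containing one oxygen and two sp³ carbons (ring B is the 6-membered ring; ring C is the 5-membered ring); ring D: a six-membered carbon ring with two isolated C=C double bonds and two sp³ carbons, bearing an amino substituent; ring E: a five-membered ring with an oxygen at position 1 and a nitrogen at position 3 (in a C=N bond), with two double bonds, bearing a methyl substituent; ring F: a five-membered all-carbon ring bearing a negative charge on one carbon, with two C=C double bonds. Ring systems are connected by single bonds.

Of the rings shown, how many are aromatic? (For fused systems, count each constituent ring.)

4

Ring A has a continuous p-orbital overlap around the ring; 2 ring double bonds (4 π electrons) plus a heteroatom lone pair (2) give 6 π electrons. 6 = 4(1)+2, so ring A is aromatic (oxazole).
Ring B has a continuous p-orbital overlap around the ring; 3 ring double bonds give 6 π electrons. Since 6 = 4n+2 (n=1), ring B is aromatic (benzene ring).
Ring C has two sp³ carbons, so it is not fully conjugated — not aromatic (oxolane ring).
Ring D has two sp³ carbons, so it is not fully conjugated — not aromatic (1,4-cyclohexadiene).
Ring E has a continuous p-orbital overlap around the ring; 2 ring double bonds (4 π electrons) plus a heteroatom lone pair (2) give 6 π electrons. 6 = 4(1)+2, so ring E is aromatic (oxazole).
Ring F is planar and fully conjugated; 2 ring double bonds (4 π electrons) plus the carbanion lone pair (2) give 6 π electrons. That satisfies 4n+2 with n=1, so ring F is aromatic (cyclopentadienyl anion).
Aromatic: A, B, E, F. Total: 4.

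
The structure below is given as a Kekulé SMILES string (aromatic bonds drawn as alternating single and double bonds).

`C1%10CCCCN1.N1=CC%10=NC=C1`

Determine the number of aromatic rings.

The SMILES encodes a six-membered saturated ring of five carbons and one N–H nitrogen; a six-membered ring with nitrogens at positions 1 and 4 and three alternating double bonds.
The 6-membered ring with one N–H has only sp³ atoms, so it is not fully conjugated — not aromatic (piperidine).
The 6-membered ring with two nitrogens (1,4) is planar and fully conjugated; 3 ring double bonds give 6 π electrons. That satisfies 4n+2 with n=1, so it is aromatic (pyrazine).
1 of the 2 rings is aromatic. Total: 1.

1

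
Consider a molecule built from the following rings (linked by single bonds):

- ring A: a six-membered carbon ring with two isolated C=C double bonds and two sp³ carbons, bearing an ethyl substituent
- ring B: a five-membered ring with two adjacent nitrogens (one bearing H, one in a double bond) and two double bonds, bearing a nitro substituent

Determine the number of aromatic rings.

Ring A has two sp³ carbons, so it is not fully conjugated — not aromatic (1,4-cyclohexadiene).
Ring B has a continuous p-orbital overlap around the ring; 2 ring double bonds (4 π electrons) plus a heteroatom lone pair (2) give 6 π electrons. Since 6 = 4n+2 (n=1), ring B is aromatic (pyrazole).
Aromatic: B. Total: 1.

1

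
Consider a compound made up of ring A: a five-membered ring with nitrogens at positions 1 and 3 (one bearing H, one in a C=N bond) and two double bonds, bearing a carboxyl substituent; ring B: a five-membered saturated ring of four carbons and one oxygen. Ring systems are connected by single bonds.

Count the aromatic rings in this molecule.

Ring A is fully conjugated (every ring atom contributes a p orbital); 2 ring double bonds (4 π electrons) plus a heteroatom lone pair (2) give 6 π electrons. That satisfies 4n+2 with n=1, so ring A is aromatic (imidazole).
Ring B has only sp³ atoms, so it is not fully conjugated — not aromatic (tetrahydrofuran).
Aromatic: A. Total: 1.

1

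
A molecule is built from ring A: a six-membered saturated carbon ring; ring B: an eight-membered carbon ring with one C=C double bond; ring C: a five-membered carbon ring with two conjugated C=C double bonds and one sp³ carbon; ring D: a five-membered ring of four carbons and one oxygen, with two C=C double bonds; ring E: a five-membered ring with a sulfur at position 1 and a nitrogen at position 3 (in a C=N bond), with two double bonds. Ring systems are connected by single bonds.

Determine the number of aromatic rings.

Ring A has only sp³ atoms, so it is not fully conjugated — not aromatic (cyclohexane).
Ring B has six sp³ carbons, so it is not fully conjugated — not aromatic (cyclooctene).
Ring C has one sp³ carbon, so it is not fully conjugated — not aromatic (cyclopentadiene).
Ring D has a continuous p-orbital overlap around the ring; 2 ring double bonds (4 π electrons) plus a heteroatom lone pair (2) give 6 π electrons. That satisfies 4n+2 with n=1, so ring D is aromatic (furan).
Ring E is planar and fully conjugated; 2 ring double bonds (4 π electrons) plus a heteroatom lone pair (2) give 6 π electrons. Since 6 = 4n+2 (n=1), ring E is aromatic (thiazole).
Aromatic: D, E. Total: 2.

2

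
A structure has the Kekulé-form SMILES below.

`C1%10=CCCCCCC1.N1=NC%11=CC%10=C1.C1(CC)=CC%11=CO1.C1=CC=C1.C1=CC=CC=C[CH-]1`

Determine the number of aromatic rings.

The SMILES encodes an eight-membered carbon ring with one C=C double bond; a six-membered ring with two adjacent nitrogens and three alternating double bonds; a five-membered ring of four carbons and one oxygen, with two C=C double bonds; a four-membered carbon ring with two alternating C=C double bonds; a seven-membered all-carbon ring bearing a negative charge on one carbon, with three C=C double bonds.
The 8-membered ring has six sp³ carbons, so it is not fully conjugated — not aromatic (cyclooctene).
The 6-membered ring with two nitrogens (1,2) is planar and fully conjugated; 3 ring double bonds give 6 π electrons. Since 6 = 4n+2 (n=1), it is aromatic (pyridazine).
The 5-membered ring with one oxygen is fully conjugated (every ring atom contributes a p orbital); 2 ring double bonds (4 π electrons) plus a heteroatom lone pair (2) give 6 π electrons. Since 6 = 4n+2 (n=1), it is aromatic (furan).
The 4-membered ring has only sp² ring atoms; a planar conformation would have a fully conjugated π system of 4 electrons. But 4 = 4(1), which is 4n not 4n+2, so it is not aromatic (cyclobutadiene) — cyclobutadiene is antiaromatic and distorts to a rectangle.
The 7-membered ring has only sp² ring atoms; a planar conformation would have a fully conjugated π system of 8 electrons. But 8 = 4(2), which is 4n not 4n+2, so it is not aromatic (cycloheptatrienyl anion).
2 of the 5 rings are aromatic. Total: 2.

2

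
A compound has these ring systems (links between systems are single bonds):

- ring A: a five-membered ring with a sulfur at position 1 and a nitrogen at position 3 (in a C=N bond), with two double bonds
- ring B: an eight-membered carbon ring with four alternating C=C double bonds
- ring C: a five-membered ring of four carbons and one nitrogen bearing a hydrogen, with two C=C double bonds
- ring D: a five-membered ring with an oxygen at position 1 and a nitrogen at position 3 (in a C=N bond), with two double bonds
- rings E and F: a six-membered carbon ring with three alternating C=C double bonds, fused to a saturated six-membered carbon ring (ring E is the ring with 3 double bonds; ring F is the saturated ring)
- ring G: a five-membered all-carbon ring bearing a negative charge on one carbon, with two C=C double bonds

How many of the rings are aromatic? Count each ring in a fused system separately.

5

Ring A is fully conjugated (every ring atom contributes a p orbital); 2 ring double bonds (4 π electrons) plus a heteroatom lone pair (2) give 6 π electrons. 6 = 4(1)+2, so ring A is aromatic (thiazole).
Ring B has only sp² ring atoms; a planar conformation would have a fully conjugated π system of 8 electrons. But 8 = 4(2), which is 4n not 4n+2, so ring B is not aromatic (cyclooctatetraene) — cyclooctatetraene distorts into a non-planar tub to avoid antiaromaticity.
Ring C is planar and fully conjugated; 2 ring double bonds (4 π electrons) plus a heteroatom lone pair (2) give 6 π electrons. Since 6 = 4n+2 (n=1), ring C is aromatic (pyrrole).
Ring D has a continuous p-orbital overlap around the ring; 2 ring double bonds (4 π electrons) plus a heteroatom lone pair (2) give 6 π electrons. 6 = 4(1)+2, so ring D is aromatic (oxazole).
Ring E is planar and fully conjugated; 3 ring double bonds give 6 π electrons. 6 = 4(1)+2, so ring E is aromatic (benzene ring).
Ring F has four sp³ carbons, so it is not fully conjugated — not aromatic (cyclohexane ring).
Ring G is fully conjugated (every ring atom contributes a p orbital); 2 ring double bonds (4 π electrons) plus the carbanion lone pair (2) give 6 π electrons. Since 6 = 4n+2 (n=1), ring G is aromatic (cyclopentadienyl anion).
Aromatic: A, C, D, E, G. Total: 5.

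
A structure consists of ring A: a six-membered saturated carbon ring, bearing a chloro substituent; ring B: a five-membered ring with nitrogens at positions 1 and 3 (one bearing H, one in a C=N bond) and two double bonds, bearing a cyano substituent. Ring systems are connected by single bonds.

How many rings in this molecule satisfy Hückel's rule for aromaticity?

1

Ring A has only sp³ atoms, so it is not fully conjugated — not aromatic (cyclohexane).
Ring B is fully conjugated (every ring atom contributes a p orbital); 2 ring double bonds (4 π electrons) plus a heteroatom lone pair (2) give 6 π electrons. 6 = 4(1)+2, so ring B is aromatic (imidazole).
Aromatic: B. Total: 1.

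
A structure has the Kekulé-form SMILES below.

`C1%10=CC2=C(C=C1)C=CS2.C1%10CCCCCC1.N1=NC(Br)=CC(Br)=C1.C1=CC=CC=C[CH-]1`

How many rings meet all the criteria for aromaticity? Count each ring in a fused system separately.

3

The SMILES encodes a six-membered carbon ring with three alternating C=C double bonds, fused to a five-membered ring containing one sulfur and two C=C double bonds; a seven-membered saturated carbon ring; a six-membered ring with two adjacent nitrogens and three alternating double bonds; a seven-membered all-carbon ring bearing a negative charge on one carbon, with three C=C double bonds.
The fused 6/5-membered bicyclic (with one sulfur) is a single π system with 9 sp² atoms and 10 π electrons from ring double bonds plus a heteroatom lone pair. 10 = 4(2)+2, so the system is aromatic and both rings count as aromatic (benzothiophene).
The 7-membered ring has only sp³ atoms, so it is not fully conjugated — not aromatic (cycloheptane).
The 6-membered ring with two nitrogens (1,2) is fully conjugated (every ring atom contributes a p orbital); 3 ring double bonds give 6 π electrons. Since 6 = 4n+2 (n=1), it is aromatic (pyridazine).
The second 7-membered ring has only sp² ring atoms; a planar conformation would have a fully conjugated π system of 8 electrons. But 8 = 4(2), which is 4n not 4n+2, so it is not aromatic (cycloheptatrienyl anion).
3 of the 5 rings are aromatic. Total: 3.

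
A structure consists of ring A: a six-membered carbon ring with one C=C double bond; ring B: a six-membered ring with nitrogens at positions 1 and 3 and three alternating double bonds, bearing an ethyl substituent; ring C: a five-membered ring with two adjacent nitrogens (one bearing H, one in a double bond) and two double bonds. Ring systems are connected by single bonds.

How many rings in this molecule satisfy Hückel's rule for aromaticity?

2

Ring A has four sp³ carbons, so it is not fully conjugated — not aromatic (cyclohexene).
Ring B is fully conjugated (every ring atom contributes a p orbital); 3 ring double bonds give 6 π electrons. 6 = 4(1)+2, so ring B is aromatic (pyrimidine).
Ring C has a continuous p-orbital overlap around the ring; 2 ring double bonds (4 π electrons) plus a heteroatom lone pair (2) give 6 π electrons. 6 = 4(1)+2, so ring C is aromatic (pyrazole).
Aromatic: B, C. Total: 2.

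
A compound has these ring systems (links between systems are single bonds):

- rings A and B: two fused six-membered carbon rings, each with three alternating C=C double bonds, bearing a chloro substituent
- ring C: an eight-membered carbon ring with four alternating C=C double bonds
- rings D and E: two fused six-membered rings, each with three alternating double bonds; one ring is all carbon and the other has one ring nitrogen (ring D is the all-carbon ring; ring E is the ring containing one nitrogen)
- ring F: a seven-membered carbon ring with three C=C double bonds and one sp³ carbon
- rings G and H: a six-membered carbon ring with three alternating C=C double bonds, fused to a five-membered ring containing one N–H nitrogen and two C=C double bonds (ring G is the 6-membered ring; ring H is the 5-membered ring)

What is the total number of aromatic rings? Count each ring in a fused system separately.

6

Rings A and B form a fused bicyclic system with 10 sp² atoms and 10 π electrons from ring double bonds. 10 = 4(2)+2, so the system is aromatic and both rings count as aromatic (naphthalene).
Ring C has only sp² ring atoms; a planar conformation would have a fully conjugated π system of 8 electrons. But 8 = 4(2), which is 4n not 4n+2, so ring C is not aromatic (cyclooctatetraene) — cyclooctatetraene distorts into a non-planar tub to avoid antiaromaticity.
Rings D and E form a fused bicyclic system (with one nitrogen) with 10 sp² atoms and 10 π electrons from ring double bonds. 10 = 4(2)+2, so the system is aromatic and both rings count as aromatic (quinoline).
Ring F has one sp³ carbon, so it is not fully conjugated — not aromatic (cycloheptatriene).
Rings G and H form a fused bicyclic system (with one N–H) with 9 sp² atoms and 10 π electrons from ring double bonds plus a heteroatom lone pair. 10 = 4(2)+2, so the system is aromatic and both rings count as aromatic (indole).
Aromatic: A, B, D, E, G, H. Total: 6.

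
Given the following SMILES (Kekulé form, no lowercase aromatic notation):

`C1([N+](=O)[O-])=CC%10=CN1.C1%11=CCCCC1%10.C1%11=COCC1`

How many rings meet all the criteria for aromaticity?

1

The SMILES encodes a five-membered ring of four carbons and one nitrogen bearing a hydrogen, with two C=C double bonds; a six-membered carbon ring with one C=C double bond; a five-membered ring of four carbons and one oxygen, with one C=C double bond and two sp³ carbons.
The 5-membered ring with one N–H has a continuous p-orbital overlap around the ring; 2 ring double bonds (4 π electrons) plus a heteroatom lone pair (2) give 6 π electrons. Since 6 = 4n+2 (n=1), it is aromatic (pyrrole).
The 6-membered ring has four sp³ carbons, so it is not fully conjugated — not aromatic (cyclohexene).
The 5-membered ring with one oxygen has two sp³ carbons, so it is not fully conjugated — not aromatic (2,3-dihydrofuran).
1 of the 3 rings is aromatic. Total: 1.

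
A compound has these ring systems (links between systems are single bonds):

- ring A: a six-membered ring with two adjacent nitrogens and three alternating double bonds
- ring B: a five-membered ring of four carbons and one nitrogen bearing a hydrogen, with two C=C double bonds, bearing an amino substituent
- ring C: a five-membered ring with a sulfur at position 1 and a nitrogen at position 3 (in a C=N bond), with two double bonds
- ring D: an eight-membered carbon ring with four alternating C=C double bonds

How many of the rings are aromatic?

Ring A is fully conjugated (every ring atom contributes a p orbital); 3 ring double bonds give 6 π electrons. That satisfies 4n+2 with n=1, so ring A is aromatic (pyridazine).
Ring B has a continuous p-orbital overlap around the ring; 2 ring double bonds (4 π electrons) plus a heteroatom lone pair (2) give 6 π electrons. Since 6 = 4n+2 (n=1), ring B is aromatic (pyrrole).
Ring C is planar and fully conjugated; 2 ring double bonds (4 π electrons) plus a heteroatom lone pair (2) give 6 π electrons. Since 6 = 4n+2 (n=1), ring C is aromatic (thiazole).
Ring D has only sp² ring atoms; a planar conformation would have a fully conjugated π system of 8 electrons. But 8 = 4(2), which is 4n not 4n+2, so ring D is not aromatic (cyclooctatetraene) — cyclooctatetraene distorts into a non-planar tub to avoid antiaromaticity.
Aromatic: A, B, C. Total: 3.

3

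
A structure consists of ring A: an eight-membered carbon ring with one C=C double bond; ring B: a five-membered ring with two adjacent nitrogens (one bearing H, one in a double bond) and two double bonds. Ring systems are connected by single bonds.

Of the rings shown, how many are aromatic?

Ring A has six sp³ carbons, so it is not fully conjugated — not aromatic (cyclooctene).
Ring B has a continuous p-orbital overlap around the ring; 2 ring double bonds (4 π electrons) plus a heteroatom lone pair (2) give 6 π electrons. Since 6 = 4n+2 (n=1), ring B is aromatic (pyrazole).
Aromatic: B. Total: 1.

1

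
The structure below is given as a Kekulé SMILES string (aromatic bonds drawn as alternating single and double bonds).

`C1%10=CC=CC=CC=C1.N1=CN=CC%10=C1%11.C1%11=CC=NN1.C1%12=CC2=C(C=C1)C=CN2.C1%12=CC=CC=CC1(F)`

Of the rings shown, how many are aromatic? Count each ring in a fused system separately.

The SMILES encodes an eight-membered carbon ring with four alternating C=C double bonds; a six-membered ring with nitrogens at positions 1 and 3 and three alternating double bonds; a five-membered ring with two adjacent nitrogens (one bearing H, one in a double bond) and two double bonds; a six-membered carbon ring with three alternating C=C double bonds, fused to a five-membered ring containing one N–H nitrogen and two C=C double bonds; a seven-membered carbon ring with three C=C double bonds and one sp³ carbon.
The 8-membered ring has only sp² ring atoms; a planar conformation would have a fully conjugated π system of 8 electrons. But 8 = 4(2), which is 4n not 4n+2, so it is not aromatic (cyclooctatetraene) — cyclooctatetraene distorts into a non-planar tub to avoid antiaromaticity.
The 6-membered ring with two nitrogens (1,3) is fully conjugated (every ring atom contributes a p orbital); 3 ring double bonds give 6 π electrons. That satisfies 4n+2 with n=1, so it is aromatic (pyrimidine).
The 5-membered ring with two adjacent nitrogens (one N–H, one =N–) is fully conjugated (every ring atom contributes a p orbital); 2 ring double bonds (4 π electrons) plus a heteroatom lone pair (2) give 6 π electrons. Since 6 = 4n+2 (n=1), it is aromatic (pyrazole).
The fused 6/5-membered bicyclic (with one N–H) is a single π system with 9 sp² atoms and 10 π electrons from ring double bonds plus a heteroatom lone pair. 10 = 4(2)+2, so the system is aromatic and both rings count as aromatic (indole).
The 7-membered ring has one sp³ carbon, so it is not fully conjugated — not aromatic (cycloheptatriene).
4 of the 6 rings are aromatic. Total: 4.

4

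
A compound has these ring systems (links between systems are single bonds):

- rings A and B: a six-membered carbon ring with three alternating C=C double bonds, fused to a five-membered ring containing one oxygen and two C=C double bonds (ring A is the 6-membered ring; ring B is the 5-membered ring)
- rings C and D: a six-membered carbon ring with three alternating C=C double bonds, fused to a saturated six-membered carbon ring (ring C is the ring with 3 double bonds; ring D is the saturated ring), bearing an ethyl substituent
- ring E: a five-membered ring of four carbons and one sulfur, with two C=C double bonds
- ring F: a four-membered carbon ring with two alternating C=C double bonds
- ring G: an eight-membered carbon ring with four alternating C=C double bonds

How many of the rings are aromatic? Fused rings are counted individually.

4

Rings A and B form a fused bicyclic system (with one oxygen) with 9 sp² atoms and 10 π electrons from ring double bonds plus a heteroatom lone pair. 10 = 4(2)+2, so the system is aromatic and both rings count as aromatic (benzofuran).
Ring C has a continuous p-orbital overlap around the ring; 3 ring double bonds give 6 π electrons. 6 = 4(1)+2, so ring C is aromatic (benzene ring).
Ring D has four sp³ carbons, so it is not fully conjugated — not aromatic (cyclohexane ring).
Ring E is fully conjugated (every ring atom contributes a p orbital); 2 ring double bonds (4 π electrons) plus a heteroatom lone pair (2) give 6 π electrons. That satisfies 4n+2 with n=1, so ring E is aromatic (thiophene).
Ring F has only sp² ring atoms; a planar conformation would have a fully conjugated π system of 4 electrons. But 4 = 4(1), which is 4n not 4n+2, so ring F is not aromatic (cyclobutadiene) — cyclobutadiene is antiaromatic and distorts to a rectangle.
Ring G has only sp² ring atoms; a planar conformation would have a fully conjugated π system of 8 electrons. But 8 = 4(2), which is 4n not 4n+2, so ring G is not aromatic (cyclooctatetraene) — cyclooctatetraene distorts into a non-planar tub to avoid antiaromaticity.
Aromatic: A, B, C, E. Total: 4.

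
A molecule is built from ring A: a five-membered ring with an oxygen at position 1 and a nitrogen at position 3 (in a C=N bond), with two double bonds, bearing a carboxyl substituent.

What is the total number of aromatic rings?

Ring A is fully conjugated (every ring atom contributes a p orbital); 2 ring double bonds (4 π electrons) plus a heteroatom lone pair (2) give 6 π electrons. Since 6 = 4n+2 (n=1), ring A is aromatic (oxazole).

1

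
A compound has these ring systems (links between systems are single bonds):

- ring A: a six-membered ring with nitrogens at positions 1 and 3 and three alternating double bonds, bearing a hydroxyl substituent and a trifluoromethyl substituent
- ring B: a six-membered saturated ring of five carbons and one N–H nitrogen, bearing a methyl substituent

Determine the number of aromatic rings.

Ring A is planar and fully conjugated; 3 ring double bonds give 6 π electrons. Since 6 = 4n+2 (n=1), ring A is aromatic (pyrimidine).
Ring B has only sp³ atoms, so it is not fully conjugated — not aromatic (piperidine).
Aromatic: A. Total: 1.

1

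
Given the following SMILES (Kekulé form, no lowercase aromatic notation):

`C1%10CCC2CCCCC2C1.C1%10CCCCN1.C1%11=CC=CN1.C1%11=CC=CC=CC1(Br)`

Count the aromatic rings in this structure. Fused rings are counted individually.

The SMILES encodes two fused six-membered saturated carbon rings; a six-membered saturated ring of five carbons and one N–H nitrogen; a five-membered ring of four carbons and one nitrogen bearing a hydrogen, with two C=C double bonds; a seven-membered carbon ring with three C=C double bonds and one sp³ carbon.
The 6-membered ring has only sp³ atoms, so it is not fully conjugated — not aromatic (cyclohexane ring).
The second 6-membered ring has only sp³ atoms, so it is not fully conjugated — not aromatic (cyclohexane ring).
The 6-membered ring with one N–H has only sp³ atoms, so it is not fully conjugated — not aromatic (piperidine).
The 5-membered ring with one N–H has a continuous p-orbital overlap around the ring; 2 ring double bonds (4 π electrons) plus a heteroatom lone pair (2) give 6 π electrons. That satisfies 4n+2 with n=1, so it is aromatic (pyrrole).
The 7-membered ring has one sp³ carbon, so it is not fully conjugated — not aromatic (cycloheptatriene).
1 of the 5 rings is aromatic. Total: 1.

1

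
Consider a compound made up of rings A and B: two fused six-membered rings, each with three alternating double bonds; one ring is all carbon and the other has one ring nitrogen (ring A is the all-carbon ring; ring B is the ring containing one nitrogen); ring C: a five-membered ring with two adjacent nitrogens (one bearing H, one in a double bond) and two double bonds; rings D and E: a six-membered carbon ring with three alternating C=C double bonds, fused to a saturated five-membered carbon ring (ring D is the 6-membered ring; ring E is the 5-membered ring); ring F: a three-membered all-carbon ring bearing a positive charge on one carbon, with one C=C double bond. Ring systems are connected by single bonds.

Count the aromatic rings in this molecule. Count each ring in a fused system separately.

5

Rings A and B form a fused bicyclic system (with one nitrogen) with 10 sp² atoms and 10 π electrons from ring double bonds. 10 = 4(2)+2, so the system is aromatic and both rings count as aromatic (quinoline).
Ring C is planar and fully conjugated; 2 ring double bonds (4 π electrons) plus a heteroatom lone pair (2) give 6 π electrons. That satisfies 4n+2 with n=1, so ring C is aromatic (pyrazole).
Ring D is planar and fully conjugated; 3 ring double bonds give 6 π electrons. 6 = 4(1)+2, so ring D is aromatic (benzene ring).
Ring E has three sp³ carbons, so it is not fully conjugated — not aromatic (cyclopentane ring).
Ring F has a continuous p-orbital overlap around the ring; 1 ring double bond (2 π electrons) plus the carbocation's empty p orbital (0, but keeps the ring conjugated) give 2 π electrons. That satisfies 4n+2 with n=0, so ring F is aromatic (cyclopropenyl cation).
Aromatic: A, B, C, D, F. Total: 5.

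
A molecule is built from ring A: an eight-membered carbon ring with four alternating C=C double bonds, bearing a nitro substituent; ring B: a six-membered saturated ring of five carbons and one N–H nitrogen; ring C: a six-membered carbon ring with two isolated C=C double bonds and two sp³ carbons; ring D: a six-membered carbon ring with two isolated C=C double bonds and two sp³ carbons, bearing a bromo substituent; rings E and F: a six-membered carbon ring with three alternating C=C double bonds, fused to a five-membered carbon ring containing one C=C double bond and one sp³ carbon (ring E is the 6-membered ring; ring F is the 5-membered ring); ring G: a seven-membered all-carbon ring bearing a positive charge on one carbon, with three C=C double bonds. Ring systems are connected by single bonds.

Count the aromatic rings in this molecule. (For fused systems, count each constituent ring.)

2

Ring A has only sp² ring atoms; a planar conformation would have a fully conjugated π system of 8 electrons. But 8 = 4(2), which is 4n not 4n+2, so ring A is not aromatic (cyclooctatetraene) — cyclooctatetraene distorts into a non-planar tub to avoid antiaromaticity.
Ring B has only sp³ atoms, so it is not fully conjugated — not aromatic (piperidine).
Ring C has two sp³ carbons, so it is not fully conjugated — not aromatic (1,4-cyclohexadiene).
Ring D has two sp³ carbons, so it is not fully conjugated — not aromatic (1,4-cyclohexadiene).
Ring E is planar and fully conjugated; 3 ring double bonds give 6 π electrons. 6 = 4(1)+2, so ring E is aromatic (benzene ring).
Ring F has one sp³ carbon, so it is not fully conjugated — not aromatic (cyclopentene ring).
Ring G is fully conjugated (every ring atom contributes a p orbital); 3 ring double bonds (6 π electrons) plus the carbocation's empty p orbital (0, but keeps the ring conjugated) give 6 π electrons. Since 6 = 4n+2 (n=1), ring G is aromatic (tropylium cation).
Aromatic: E, G. Total: 2.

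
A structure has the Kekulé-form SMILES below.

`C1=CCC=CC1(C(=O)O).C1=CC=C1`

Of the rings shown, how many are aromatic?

The SMILES encodes a six-membered carbon ring with two isolated C=C double bonds and two sp³ carbons; a four-membered carbon ring with two alternating C=C double bonds.
The 6-membered ring has two sp³ carbons, so it is not fully conjugated — not aromatic (1,4-cyclohexadiene).
The 4-membered ring has only sp² ring atoms; a planar conformation would have a fully conjugated π system of 4 electrons. But 4 = 4(1), which is 4n not 4n+2, so it is not aromatic (cyclobutadiene) — cyclobutadiene is antiaromatic and distorts to a rectangle.
None of the rings are aromatic. Total: 0.

0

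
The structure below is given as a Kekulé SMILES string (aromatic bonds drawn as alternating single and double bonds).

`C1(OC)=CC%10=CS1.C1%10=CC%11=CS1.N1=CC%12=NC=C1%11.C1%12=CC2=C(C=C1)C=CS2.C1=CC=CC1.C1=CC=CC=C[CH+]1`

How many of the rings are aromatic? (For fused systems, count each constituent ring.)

6

The SMILES encodes a five-membered ring of four carbons and one sulfur, with two C=C double bonds; a five-membered ring of four carbons and one sulfur, with two C=C double bonds; a six-membered ring with nitrogens at positions 1 and 4 and three alternating double bonds; a six-membered carbon ring with three alternating C=C double bonds, fused to a five-membered ring containing one sulfur and two C=C double bonds; a five-membered carbon ring with two conjugated C=C double bonds and one sp³ carbon; a seven-membered all-carbon ring bearing a positive charge on one carbon, with three C=C double bonds.
The 5-membered ring with one sulfur is fully conjugated (every ring atom contributes a p orbital); 2 ring double bonds (4 π electrons) plus a heteroatom lone pair (2) give 6 π electrons. 6 = 4(1)+2, so it is aromatic (thiophene).
The second 5-membered ring with one sulfur is fully conjugated (every ring atom contributes a p orbital); 2 ring double bonds (4 π electrons) plus a heteroatom lone pair (2) give 6 π electrons. Since 6 = 4n+2 (n=1), it is aromatic (thiophene).
The 6-membered ring with two nitrogens (1,4) is fully conjugated (every ring atom contributes a p orbital); 3 ring double bonds give 6 π electrons. 6 = 4(1)+2, so it is aromatic (pyrazine).
The fused 6/5-membered bicyclic (with one sulfur) is a single π system with 9 sp² atoms and 10 π electrons from ring double bonds plus a heteroatom lone pair. 10 = 4(2)+2, so the system is aromatic and both rings count as aromatic (benzothiophene).
The 5-membered ring has one sp³ carbon, so it is not fully conjugated — not aromatic (cyclopentadiene).
The 7-membered ring is planar and fully conjugated; 3 ring double bonds (6 π electrons) plus the carbocation's empty p orbital (0, but keeps the ring conjugated) give 6 π electrons. That satisfies 4n+2 with n=1, so it is aromatic (tropylium cation).
6 of the 7 rings are aromatic. Total: 6.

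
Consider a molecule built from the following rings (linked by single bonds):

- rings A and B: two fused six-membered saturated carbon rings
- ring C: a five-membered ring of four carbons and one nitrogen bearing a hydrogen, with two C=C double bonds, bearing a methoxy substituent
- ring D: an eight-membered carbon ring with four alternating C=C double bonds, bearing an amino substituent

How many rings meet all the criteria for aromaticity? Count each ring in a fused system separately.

1

Ring A has only sp³ atoms, so it is not fully conjugated — not aromatic (cyclohexane ring).
Ring B has only sp³ atoms, so it is not fully conjugated — not aromatic (cyclohexane ring).
Ring C is planar and fully conjugated; 2 ring double bonds (4 π electrons) plus a heteroatom lone pair (2) give 6 π electrons. 6 = 4(1)+2, so ring C is aromatic (pyrrole).
Ring D has only sp² ring atoms; a planar conformation would have a fully conjugated π system of 8 electrons. But 8 = 4(2), which is 4n not 4n+2, so ring D is not aromatic (cyclooctatetraene) — cyclooctatetraene distorts into a non-planar tub to avoid antiaromaticity.
Aromatic: C. Total: 1.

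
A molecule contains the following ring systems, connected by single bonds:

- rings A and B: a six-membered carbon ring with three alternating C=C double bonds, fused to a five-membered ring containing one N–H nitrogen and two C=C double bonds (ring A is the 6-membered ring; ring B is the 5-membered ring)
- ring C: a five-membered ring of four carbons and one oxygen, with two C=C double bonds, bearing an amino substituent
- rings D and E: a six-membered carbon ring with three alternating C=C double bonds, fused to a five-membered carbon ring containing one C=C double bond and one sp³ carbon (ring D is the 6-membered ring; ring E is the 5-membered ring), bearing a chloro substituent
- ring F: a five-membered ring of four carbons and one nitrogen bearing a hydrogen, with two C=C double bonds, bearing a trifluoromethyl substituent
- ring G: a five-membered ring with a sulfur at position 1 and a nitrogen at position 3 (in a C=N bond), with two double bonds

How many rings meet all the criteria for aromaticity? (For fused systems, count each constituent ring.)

6

Rings A and B form a fused bicyclic system (with one N–H) with 9 sp² atoms and 10 π electrons from ring double bonds plus a heteroatom lone pair. 10 = 4(2)+2, so the system is aromatic and both rings count as aromatic (indole).
Ring C is planar and fully conjugated; 2 ring double bonds (4 π electrons) plus a heteroatom lone pair (2) give 6 π electrons. That satisfies 4n+2 with n=1, so ring C is aromatic (furan).
Ring D is planar and fully conjugated; 3 ring double bonds give 6 π electrons. Since 6 = 4n+2 (n=1), ring D is aromatic (benzene ring).
Ring E has one sp³ carbon, so it is not fully conjugated — not aromatic (cyclopentene ring).
Ring F is fully conjugated (every ring atom contributes a p orbital); 2 ring double bonds (4 π electrons) plus a heteroatom lone pair (2) give 6 π electrons. That satisfies 4n+2 with n=1, so ring F is aromatic (pyrrole).
Ring G has a continuous p-orbital overlap around the ring; 2 ring double bonds (4 π electrons) plus a heteroatom lone pair (2) give 6 π electrons. Since 6 = 4n+2 (n=1), ring G is aromatic (thiazole).
Aromatic: A, B, C, D, F, G. Total: 6.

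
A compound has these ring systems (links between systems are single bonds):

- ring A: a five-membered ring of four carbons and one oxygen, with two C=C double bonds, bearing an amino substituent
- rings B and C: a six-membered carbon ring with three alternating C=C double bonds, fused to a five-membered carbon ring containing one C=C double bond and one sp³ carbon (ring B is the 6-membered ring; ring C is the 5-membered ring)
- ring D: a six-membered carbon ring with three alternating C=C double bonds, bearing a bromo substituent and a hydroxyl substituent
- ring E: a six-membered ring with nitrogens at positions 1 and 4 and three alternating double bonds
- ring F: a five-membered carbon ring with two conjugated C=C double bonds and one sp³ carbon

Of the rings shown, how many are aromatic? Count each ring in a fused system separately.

4

Ring A is planar and fully conjugated; 2 ring double bonds (4 π electrons) plus a heteroatom lone pair (2) give 6 π electrons. That satisfies 4n+2 with n=1, so ring A is aromatic (furan).
Ring B has a continuous p-orbital overlap around the ring; 3 ring double bonds give 6 π electrons. 6 = 4(1)+2, so ring B is aromatic (benzene ring).
Ring C has one sp³ carbon, so it is not fully conjugated — not aromatic (cyclopentene ring).
Ring D is fully conjugated (every ring atom contributes a p orbital); 3 ring double bonds give 6 π electrons. That satisfies 4n+2 with n=1, so ring D is aromatic (benzene).
Ring E has a continuous p-orbital overlap around the ring; 3 ring double bonds give 6 π electrons. Since 6 = 4n+2 (n=1), ring E is aromatic (pyrazine).
Ring F has one sp³ carbon, so it is not fully conjugated — not aromatic (cyclopentadiene).
Aromatic: A, B, D, E. Total: 4.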